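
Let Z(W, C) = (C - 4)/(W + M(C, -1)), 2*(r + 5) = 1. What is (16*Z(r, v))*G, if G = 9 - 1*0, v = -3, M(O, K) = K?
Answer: 2016/11 ≈ 183.27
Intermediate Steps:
r = -9/2 (r = -5 + (½)*1 = -5 + ½ = -9/2 ≈ -4.5000)
Z(W, C) = (-4 + C)/(-1 + W) (Z(W, C) = (C - 4)/(W - 1) = (-4 + C)/(-1 + W))
G = 9 (G = 9 + 0 = 9)
(16*Z(r, v))*G = (16*((-4 - 3)/(-1 - 9/2)))*9 = (16*(-7/(-11/2)))*9 = (16*(-2/11*(-7)))*9 = (16*(14/11))*9 = (224/11)*9 = 2016/11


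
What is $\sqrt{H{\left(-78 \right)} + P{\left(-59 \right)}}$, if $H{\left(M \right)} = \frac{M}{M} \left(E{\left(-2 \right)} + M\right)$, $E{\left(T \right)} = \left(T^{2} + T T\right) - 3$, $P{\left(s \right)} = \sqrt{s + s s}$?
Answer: $\sqrt{-73 + \sqrt{3422}} \approx 3.8082 i$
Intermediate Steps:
$P{\left(s \right)} = \sqrt{s + s^{2}}$
$E{\left(T \right)} = -3 + 2 T^{2}$ ($E{\left(T \right)} = \left(T^{2} + T^{2}\right) - 3 = 2 T^{2} - 3 = -3 + 2 T^{2}$)
$H{\left(M \right)} = 5 + M$ ($H{\left(M \right)} = \frac{M}{M} \left(\left(-3 + 2 \left(-2\right)^{2}\right) + M\right) = 1 \left(\left(-3 + 2 \cdot 4\right) + M\right) = 1 \left(\left(-3 + 8\right) + M\right) = 1 \left(5 + M\right) = 5 + M$)
$\sqrt{H{\left(-78 \right)} + P{\left(-59 \right)}} = \sqrt{\left(5 - 78\right) + \sqrt{- 59 \left(1 - 59\right)}} = \sqrt{-73 + \sqrt{\left(-59\right) \left(-58\right)}} = \sqrt{-73 + \sqrt{3422}}$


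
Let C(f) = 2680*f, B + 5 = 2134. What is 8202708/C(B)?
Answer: 2050677/1426430 ≈ 1.4376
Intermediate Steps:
B = 2129 (B = -5 + 2134 = 2129)
8202708/C(B) = 8202708/((2680*2129)) = 8202708/5705720 = 8202708*(1/5705720) = 2050677/1426430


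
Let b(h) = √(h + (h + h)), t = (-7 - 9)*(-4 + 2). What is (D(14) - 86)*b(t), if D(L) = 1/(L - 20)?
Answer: -1034*√6/3 ≈ -844.26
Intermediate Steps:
D(L) = 1/(-20 + L)
t = 32 (t = -16*(-2) = 32)
b(h) = √3*√h (b(h) = √(h + 2*h) = √(3*h) = √3*√h)
(D(14) - 86)*b(t) = (1/(-20 + 14) - 86)*(√3*√32) = (1/(-6) - 86)*(√3*(4*√2)) = (-⅙ - 86)*(4*√6) = -1034*√6/3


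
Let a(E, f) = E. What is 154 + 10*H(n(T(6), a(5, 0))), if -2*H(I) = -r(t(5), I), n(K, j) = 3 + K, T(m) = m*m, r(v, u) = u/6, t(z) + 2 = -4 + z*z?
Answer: 373/2 ≈ 186.50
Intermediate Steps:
t(z) = -6 + z**2 (t(z) = -2 + (-4 + z*z) = -2 + (-4 + z**2) = -6 + z**2)
r(v, u) = u/6 (r(v, u) = u*(1/6) = u/6)
T(m) = m**2
H(I) = I/12 (H(I) = -(-1)*I/6/2 = -(-1)*I/12 = I/12)
154 + 10*H(n(T(6), a(5, 0))) = 154 + 10*((3 + 6**2)/12) = 154 + 10*((3 + 36)/12) = 154 + 10*((1/12)*39) = 154 + 10*(13/4) = 154 + 65/2 = 373/2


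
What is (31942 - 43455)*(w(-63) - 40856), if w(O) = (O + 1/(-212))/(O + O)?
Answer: 12564506639995/26712 ≈ 4.7037e+8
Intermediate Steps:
w(O) = (-1/212 + O)/(2*O) (w(O) = (O - 1/212)/((2*O)) = (-1/212 + O)*(1/(2*O)) = (-1/212 + O)/(2*O))
(31942 - 43455)*(w(-63) - 40856) = (31942 - 43455)*((1/424)*(-1 + 212*(-63))/(-63) - 40856) = -11513*((1/424)*(-1/63)*(-1 - 13356) - 40856) = -11513*((1/424)*(-1/63)*(-13357) - 40856) = -11513*(13357/26712 - 40856) = -11513*(-1091332115/26712) = 12564506639995/26712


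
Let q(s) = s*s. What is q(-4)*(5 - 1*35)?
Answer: -480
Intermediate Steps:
q(s) = s²
q(-4)*(5 - 1*35) = (-4)²*(5 - 1*35) = 16*(5 - 35) = 16*(-30) = -480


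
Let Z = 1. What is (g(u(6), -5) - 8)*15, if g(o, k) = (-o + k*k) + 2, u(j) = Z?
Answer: 270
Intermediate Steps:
u(j) = 1
g(o, k) = 2 + k² - o (g(o, k) = (-o + k²) + 2 = (k² - o) + 2 = 2 + k² - o)
(g(u(6), -5) - 8)*15 = ((2 + (-5)² - 1*1) - 8)*15 = ((2 + 25 - 1) - 8)*15 = (26 - 8)*15 = 18*15 = 270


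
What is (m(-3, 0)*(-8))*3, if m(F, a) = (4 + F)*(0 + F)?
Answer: 72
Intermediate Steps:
m(F, a) = F*(4 + F) (m(F, a) = (4 + F)*F = F*(4 + F))
(m(-3, 0)*(-8))*3 = (-3*(4 - 3)*(-8))*3 = (-3*1*(-8))*3 = -3*(-8)*3 = 24*3 = 72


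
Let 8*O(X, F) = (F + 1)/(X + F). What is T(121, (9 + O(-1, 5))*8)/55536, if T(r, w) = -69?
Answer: -23/18512 ≈ -0.0012424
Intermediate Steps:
O(X, F) = (1 + F)/(8*(F + X)) (O(X, F) = ((F + 1)/(X + F))/8 = ((1 + F)/(F + X))/8 = (1 + F)/(8*(F + X)))
T(121, (9 + O(-1, 5))*8)/55536 = -69/55536 = -69*1/55536 = -23/18512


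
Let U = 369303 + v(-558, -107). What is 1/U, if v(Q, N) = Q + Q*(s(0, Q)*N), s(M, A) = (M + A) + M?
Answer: -1/32947203 ≈ -3.0352e-8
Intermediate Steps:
s(M, A) = A + 2*M (s(M, A) = (A + M) + M = A + 2*M)
v(Q, N) = Q + N*Q**2 (v(Q, N) = Q + Q*((Q + 2*0)*N) = Q + Q*((Q + 0)*N) = Q + Q*(Q*N) = Q + Q*(N*Q) = Q + N*Q**2)
U = -32947203 (U = 369303 - 558*(1 - 107*(-558)) = 369303 - 558*(1 + 59706) = 369303 - 558*59707 = 369303 - 33316506 = -32947203)
1/U = 1/(-32947203) = -1/32947203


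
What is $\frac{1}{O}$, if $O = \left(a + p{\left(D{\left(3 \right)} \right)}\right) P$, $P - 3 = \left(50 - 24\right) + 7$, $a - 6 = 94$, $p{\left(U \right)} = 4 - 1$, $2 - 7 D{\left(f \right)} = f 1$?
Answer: $\frac{1}{3708} \approx 0.00026969$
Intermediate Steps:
$D{\left(f \right)} = \frac{2}{7} - \frac{f}{7}$ ($D{\left(f \right)} = \frac{2}{7} - \frac{f 1}{7} = \frac{2}{7} - \frac{f}{7}$)
$p{\left(U \right)} = 3$ ($p{\left(U \right)} = 4 - 1 = 3$)
$a = 100$ ($a = 6 + 94 = 100$)
$P = 36$ ($P = 3 + \left(\left(50 - 24\right) + 7\right) = 3 + \left(26 + 7\right) = 3 + 33 = 36$)
$O = 3708$ ($O = \left(100 + 3\right) 36 = 103 \cdot 36 = 3708$)
$\frac{1}{O} = \frac{1}{3708}$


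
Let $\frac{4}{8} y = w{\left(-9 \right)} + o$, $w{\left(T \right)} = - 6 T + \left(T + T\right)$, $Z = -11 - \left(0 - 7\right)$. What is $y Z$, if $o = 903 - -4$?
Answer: $-7544$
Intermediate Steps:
$Z = -4$ ($Z = -11 - \left(0 - 7\right) = -11 - -7 = -11 + 7 = -4$)
$o = 907$ ($o = 903 + 4 = 907$)
$w{\left(T \right)} = - 4 T$ ($w{\left(T \right)} = - 6 T + 2 T = - 4 T$)
$y = 1886$ ($y = 2 \left(\left(-4\right) \left(-9\right) + 907\right) = 2 \left(36 + 907\right) = 2 \cdot 943 = 1886$)
$y Z = 1886 \left(-4\right) = -7544$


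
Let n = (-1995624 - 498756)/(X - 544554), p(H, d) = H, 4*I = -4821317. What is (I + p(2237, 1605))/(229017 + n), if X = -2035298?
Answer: -1034599982449/196944153288 ≈ -5.2533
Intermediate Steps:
I = -4821317/4 (I = (1/4)*(-4821317) = -4821317/4 ≈ -1.2053e+6)
n = 623595/644963 (n = (-1995624 - 498756)/(-2035298 - 544554) = -2494380/(-2579852) = -2494380*(-1/2579852) = 623595/644963 ≈ 0.96687)
(I + p(2237, 1605))/(229017 + n) = (-4821317/4 + 2237)/(229017 + 623595/644963) = -4812369/(4*147708114966/644963) = -4812369/4*644963/147708114966 = -1034599982449/196944153288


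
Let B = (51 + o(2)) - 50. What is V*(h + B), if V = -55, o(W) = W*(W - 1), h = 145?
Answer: -8140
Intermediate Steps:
o(W) = W*(-1 + W)
B = 3 (B = (51 + 2*(-1 + 2)) - 50 = (51 + 2*1) - 50 = (51 + 2) - 50 = 53 - 50 = 3)
V*(h + B) = -55*(145 + 3) = -55*148 = -8140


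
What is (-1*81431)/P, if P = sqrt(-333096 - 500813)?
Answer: 81431*I*sqrt(833909)/833909 ≈ 89.172*I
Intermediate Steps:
P = I*sqrt(833909) (P = sqrt(-833909) = I*sqrt(833909) ≈ 913.19*I)
(-1*81431)/P = (-1*81431)/((I*sqrt(833909))) = -(-81431)*I*sqrt(833909)/833909 = 81431*I*sqrt(833909)/833909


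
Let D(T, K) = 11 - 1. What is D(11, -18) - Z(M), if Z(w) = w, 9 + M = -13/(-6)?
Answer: 101/6 ≈ 16.833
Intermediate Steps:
M = -41/6 (M = -9 - 13/(-6) = -9 - 13*(-⅙) = -9 + 13/6 = -41/6 ≈ -6.8333)
D(T, K) = 10
D(11, -18) - Z(M) = 10 - 1*(-41/6) = 10 + 41/6 = 101/6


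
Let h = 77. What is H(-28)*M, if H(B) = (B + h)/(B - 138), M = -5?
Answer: 245/166 ≈ 1.4759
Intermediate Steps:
H(B) = (77 + B)/(-138 + B) (H(B) = (B + 77)/(B - 138) = (77 + B)/(-138 + B))
H(-28)*M = ((77 - 28)/(-138 - 28))*(-5) = (49/(-166))*(-5) = -1/166*49*(-5) = -49/166*(-5) = 245/166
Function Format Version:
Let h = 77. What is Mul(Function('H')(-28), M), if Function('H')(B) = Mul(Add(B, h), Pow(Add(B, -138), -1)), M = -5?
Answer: Rational(245, 166) ≈ 1.4759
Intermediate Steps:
Function('H')(B) = Mul(Pow(Add(-138, B), -1), Add(77, B)) (Function('H')(B) = Mul(Add(B, 77), Pow(Add(B, -138), -1)) = Mul(Add(77, B), Pow(Add(-138, B), -1)) = Mul(Pow(Add(-138, B), -1), Add(77, B)))
Mul(Function('H')(-28), M) = Mul(Mul(Pow(Add(-138, -28), -1), Add(77, -28)), -5) = Mul(Mul(Pow(-166, -1), 49), -5) = Mul(Mul(Rational(-1, 166), 49), -5) = Mul(Rational(-49, 166), -5) = Rational(245, 166)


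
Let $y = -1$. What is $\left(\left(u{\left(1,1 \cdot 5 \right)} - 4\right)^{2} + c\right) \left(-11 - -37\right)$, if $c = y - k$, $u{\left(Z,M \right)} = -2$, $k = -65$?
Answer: $2600$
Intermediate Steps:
$c = 64$ ($c = -1 - -65 = -1 + 65 = 64$)
$\left(\left(u{\left(1,1 \cdot 5 \right)} - 4\right)^{2} + c\right) \left(-11 - -37\right) = \left(\left(-2 - 4\right)^{2} + 64\right) \left(-11 - -37\right) = \left(\left(-6\right)^{2} + 64\right) \left(-11 + 37\right) = \left(36 + 64\right) 26 = 100 \cdot 26 = 2600$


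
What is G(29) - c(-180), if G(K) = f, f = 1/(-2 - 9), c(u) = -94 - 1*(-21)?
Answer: 802/11 ≈ 72.909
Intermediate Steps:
c(u) = -73 (c(u) = -94 + 21 = -73)
f = -1/11 (f = 1/(-11) = -1/11 ≈ -0.090909)
G(K) = -1/11
G(29) - c(-180) = -1/11 - 1*(-73) = -1/11 + 73 = 802/11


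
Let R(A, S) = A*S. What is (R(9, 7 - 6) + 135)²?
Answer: 20736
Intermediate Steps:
(R(9, 7 - 6) + 135)² = (9*(7 - 6) + 135)² = (9*1 + 135)² = (9 + 135)² = 144² = 20736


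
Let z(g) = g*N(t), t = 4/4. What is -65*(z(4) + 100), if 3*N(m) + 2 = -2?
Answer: -18460/3 ≈ -6153.3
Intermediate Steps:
t = 1 (t = 4*(¼) = 1)
N(m) = -4/3 (N(m) = -⅔ + (⅓)*(-2) = -⅔ - ⅔ = -4/3)
z(g) = -4*g/3 (z(g) = g*(-4/3) = -4*g/3)
-65*(z(4) + 100) = -65*(-4/3*4 + 100) = -65*(-16/3 + 100) = -65*284/3 = -18460/3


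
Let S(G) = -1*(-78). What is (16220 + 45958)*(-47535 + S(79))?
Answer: -2950781346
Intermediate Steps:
S(G) = 78
(16220 + 45958)*(-47535 + S(79)) = (16220 + 45958)*(-47535 + 78) = 62178*(-47457) = -2950781346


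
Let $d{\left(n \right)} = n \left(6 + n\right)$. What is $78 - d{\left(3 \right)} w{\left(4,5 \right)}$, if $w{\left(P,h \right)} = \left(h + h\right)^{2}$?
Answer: $-2622$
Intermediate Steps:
$w{\left(P,h \right)} = 4 h^{2}$ ($w{\left(P,h \right)} = \left(2 h\right)^{2} = 4 h^{2}$)
$78 - d{\left(3 \right)} w{\left(4,5 \right)} = 78 - 3 \left(6 + 3\right) 4 \cdot 5^{2} = 78 - 3 \cdot 9 \cdot 4 \cdot 25 = 78 - 27 \cdot 100 = 78 - 2700 = -2622$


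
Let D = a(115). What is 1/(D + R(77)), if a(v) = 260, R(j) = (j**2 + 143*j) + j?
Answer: 1/17277 ≈ 5.7880e-5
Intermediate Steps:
R(j) = j**2 + 144*j
D = 260
1/(D + R(77)) = 1/(260 + 77*(144 + 77)) = 1/(260 + 77*221) = 1/(260 + 17017) = 1/17277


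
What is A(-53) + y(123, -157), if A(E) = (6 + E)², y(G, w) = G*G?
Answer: 17338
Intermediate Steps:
y(G, w) = G²
A(-53) + y(123, -157) = (6 - 53)² + 123² = (-47)² + 15129 = 2209 + 15129 = 17338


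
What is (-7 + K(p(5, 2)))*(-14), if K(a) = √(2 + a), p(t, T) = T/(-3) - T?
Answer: 98 - 14*I*√6/3 ≈ 98.0 - 11.431*I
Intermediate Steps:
p(t, T) = -4*T/3 (p(t, T) = T*(-⅓) - T = -T/3 - T = -4*T/3)
(-7 + K(p(5, 2)))*(-14) = (-7 + √(2 - 4/3*2))*(-14) = (-7 + √(2 - 8/3))*(-14) = (-7 + √(-⅔))*(-14) = (-7 + I*√6/3)*(-14) = 98 - 14*I*√6/3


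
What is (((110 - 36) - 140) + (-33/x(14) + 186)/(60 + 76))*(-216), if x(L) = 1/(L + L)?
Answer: 262278/17 ≈ 15428.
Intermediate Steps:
x(L) = 1/(2*L)
(((110 - 36) - 140) + (-33/x(14) + 186)/(60 + 76))*(-216) = (((110 - 36) - 140) + (-33/((1/2)/14) + 186)/(60 + 76))*(-216) = ((74 - 140) + (-33/((1/2)*(1/14)) + 186)/136)*(-216) = (-66 + (-33/1/28 + 186)*(1/136))*(-216) = (-66 + (-33*28 + 186)*(1/136))*(-216) = (-66 + (-924 + 186)*(1/136))*(-216) = (-66 - 738*1/136)*(-216) = (-66 - 369/68)*(-216) = -4857/68*(-216) = 262278/17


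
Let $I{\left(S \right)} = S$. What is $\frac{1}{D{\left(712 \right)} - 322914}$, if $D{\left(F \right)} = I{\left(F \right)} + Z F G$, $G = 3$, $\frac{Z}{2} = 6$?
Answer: $- \frac{1}{296570} \approx -3.3719 \cdot 10^{-6}$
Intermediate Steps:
$Z = 12$ ($Z = 2 \cdot 6 = 12$)
$D{\left(F \right)} = 37 F$ ($D{\left(F \right)} = F + 12 F 3 = F + 36 F = 37 F$)
$\frac{1}{D{\left(712 \right)} - 322914} = \frac{1}{37 \cdot 712 - 322914} = \frac{1}{26344 - 322914} = \frac{1}{-296570} = - \frac{1}{296570}$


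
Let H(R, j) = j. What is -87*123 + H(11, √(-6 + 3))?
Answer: -10701 + I*√3 ≈ -10701.0 + 1.732*I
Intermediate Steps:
-87*123 + H(11, √(-6 + 3)) = -87*123 + √(-6 + 3) = -10701 + √(-3) = -10701 + I*√3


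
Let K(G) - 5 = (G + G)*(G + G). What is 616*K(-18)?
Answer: 801416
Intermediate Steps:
K(G) = 5 + 4*G² (K(G) = 5 + (G + G)*(G + G) = 5 + (2*G)*(2*G) = 5 + 4*G²)
616*K(-18) = 616*(5 + 4*(-18)²) = 616*(5 + 4*324) = 616*(5 + 1296) = 616*1301 = 801416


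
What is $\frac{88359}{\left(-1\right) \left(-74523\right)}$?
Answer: $\frac{29453}{24841} \approx 1.1857$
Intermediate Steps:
$\frac{88359}{\left(-1\right) \left(-74523\right)} = \frac{88359}{74523} = 88359 \cdot \frac{1}{74523} = \frac{29453}{24841}$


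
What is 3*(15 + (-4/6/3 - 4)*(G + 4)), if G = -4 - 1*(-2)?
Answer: 59/3 ≈ 19.667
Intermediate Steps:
G = -2 (G = -4 + 2 = -2)
3*(15 + (-4/6/3 - 4)*(G + 4)) = 3*(15 + (-4/6/3 - 4)*(-2 + 4)) = 3*(15 + (-4*⅙*(⅓) - 4)*2) = 3*(15 + (-⅔*⅓ - 4)*2) = 3*(15 + (-2/9 - 4)*2) = 3*(15 - 38/9*2) = 3*(15 - 76/9) = 3*(59/9) = 59/3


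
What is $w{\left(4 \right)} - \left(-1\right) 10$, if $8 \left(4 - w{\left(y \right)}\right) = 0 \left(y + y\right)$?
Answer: $14$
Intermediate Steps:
$w{\left(y \right)} = 4$ ($w{\left(y \right)} = 4 - \frac{0 \left(y + y\right)}{8} = 4 - \frac{0 \cdot 2 y}{8} = 4 - 0 = 4 + 0 = 4$)
$w{\left(4 \right)} - \left(-1\right) 10 = 4 - \left(-1\right) 10 = 4 - -10 = 4 + 10 = 14$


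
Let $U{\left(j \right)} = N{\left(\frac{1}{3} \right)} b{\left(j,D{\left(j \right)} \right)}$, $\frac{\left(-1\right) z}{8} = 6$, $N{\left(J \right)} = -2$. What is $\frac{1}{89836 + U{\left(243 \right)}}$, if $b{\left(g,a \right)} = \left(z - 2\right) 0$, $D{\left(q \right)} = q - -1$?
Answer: $\frac{1}{89836} \approx 1.1131 \cdot 10^{-5}$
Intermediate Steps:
$z = -48$ ($z = \left(-8\right) 6 = -48$)
$D{\left(q \right)} = 1 + q$ ($D{\left(q \right)} = q + 1 = 1 + q$)
$b{\left(g,a \right)} = 0$ ($b{\left(g,a \right)} = \left(-48 - 2\right) 0 = \left(-50\right) 0 = 0$)
$U{\left(j \right)} = 0$ ($U{\left(j \right)} = \left(-2\right) 0 = 0$)
$\frac{1}{89836 + U{\left(243 \right)}} = \frac{1}{89836 + 0} = \frac{1}{89836}$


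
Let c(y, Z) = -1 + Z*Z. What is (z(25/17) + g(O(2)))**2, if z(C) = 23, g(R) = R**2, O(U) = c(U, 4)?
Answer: 61504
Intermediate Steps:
c(y, Z) = -1 + Z**2
O(U) = 15 (O(U) = -1 + 4**2 = -1 + 16 = 15)
(z(25/17) + g(O(2)))**2 = (23 + 15**2)**2 = (23 + 225)**2 = 248**2 = 61504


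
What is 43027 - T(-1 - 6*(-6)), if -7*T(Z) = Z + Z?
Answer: 43037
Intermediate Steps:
T(Z) = -2*Z/7 (T(Z) = -(Z + Z)/7 = -2*Z/7)
43027 - T(-1 - 6*(-6)) = 43027 - (-2)*(-1 - 6*(-6))/7 = 43027 - (-2)*(-1 + 36)/7 = 43027 - (-2)*35/7 = 43027 - 1*(-10) = 43027 + 10 = 43037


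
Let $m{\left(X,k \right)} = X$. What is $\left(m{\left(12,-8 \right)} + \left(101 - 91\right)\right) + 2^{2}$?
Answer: $26$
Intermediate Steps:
$\left(m{\left(12,-8 \right)} + \left(101 - 91\right)\right) + 2^{2} = \left(12 + \left(101 - 91\right)\right) + 2^{2} = \left(12 + \left(101 - 91\right)\right) + 4 = \left(12 + 10\right) + 4 = 22 + 4 = 26$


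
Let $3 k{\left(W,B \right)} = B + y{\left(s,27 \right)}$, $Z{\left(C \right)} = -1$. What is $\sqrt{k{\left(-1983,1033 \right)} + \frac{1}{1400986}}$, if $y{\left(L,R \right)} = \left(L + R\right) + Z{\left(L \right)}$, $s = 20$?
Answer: $\frac{\sqrt{6353459869207326}}{4202958} \approx 18.965$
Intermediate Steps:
$y{\left(L,R \right)} = -1 + L + R$ ($y{\left(L,R \right)} = \left(L + R\right) - 1 = -1 + L + R$)
$k{\left(W,B \right)} = \frac{46}{3} + \frac{B}{3}$ ($k{\left(W,B \right)} = \frac{B + \left(-1 + 20 + 27\right)}{3} = \frac{B + 46}{3} = \frac{46 + B}{3} = \frac{46}{3} + \frac{B}{3}$)
$\sqrt{k{\left(-1983,1033 \right)} + \frac{1}{1400986}} = \sqrt{\left(\frac{46}{3} + \frac{1}{3} \cdot 1033\right) + \frac{1}{1400986}} = \sqrt{\left(\frac{46}{3} + \frac{1033}{3}\right) + \frac{1}{1400986}} = \sqrt{\frac{1079}{3} + \frac{1}{1400986}} = \sqrt{\frac{1511663897}{4202958}} = \frac{\sqrt{6353459869207326}}{4202958}$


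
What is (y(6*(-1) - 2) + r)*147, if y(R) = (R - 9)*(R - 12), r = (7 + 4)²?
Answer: 67767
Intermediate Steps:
r = 121 (r = 11² = 121)
y(R) = (-12 + R)*(-9 + R) (y(R) = (-9 + R)*(-12 + R) = (-12 + R)*(-9 + R))
(y(6*(-1) - 2) + r)*147 = ((108 + (6*(-1) - 2)² - 21*(6*(-1) - 2)) + 121)*147 = ((108 + (-6 - 2)² - 21*(-6 - 2)) + 121)*147 = ((108 + (-8)² - 21*(-8)) + 121)*147 = ((108 + 64 + 168) + 121)*147 = (340 + 121)*147 = 461*147 = 67767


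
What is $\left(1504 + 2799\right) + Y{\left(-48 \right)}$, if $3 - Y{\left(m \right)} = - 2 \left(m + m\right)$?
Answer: $4114$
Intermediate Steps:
$Y{\left(m \right)} = 3 + 4 m$ ($Y{\left(m \right)} = 3 - - 2 \left(m + m\right) = 3 - - 2 \cdot 2 m = 3 - - 4 m = 3 + 4 m$)
$\left(1504 + 2799\right) + Y{\left(-48 \right)} = \left(1504 + 2799\right) + \left(3 + 4 \left(-48\right)\right) = 4303 + \left(3 - 192\right) = 4303 - 189 = 4114$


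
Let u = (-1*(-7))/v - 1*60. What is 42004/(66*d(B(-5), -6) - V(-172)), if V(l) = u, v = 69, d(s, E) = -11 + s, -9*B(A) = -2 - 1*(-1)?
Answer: -2898276/45455 ≈ -63.761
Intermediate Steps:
B(A) = ⅑ (B(A) = -(-2 - 1*(-1))/9 = -(-2 + 1)/9 = -⅑*(-1) = ⅑)
u = -4133/69 (u = -1*(-7)/69 - 1*60 = 7*(1/69) - 60 = 7/69 - 60 = -4133/69 ≈ -59.899)
V(l) = -4133/69
42004/(66*d(B(-5), -6) - V(-172)) = 42004/(66*(-11 + ⅑) - 1*(-4133/69)) = 42004/(66*(-98/9) + 4133/69) = 42004/(-2156/3 + 4133/69) = 42004/(-45455/69) = 42004*(-69/45455) = -2898276/45455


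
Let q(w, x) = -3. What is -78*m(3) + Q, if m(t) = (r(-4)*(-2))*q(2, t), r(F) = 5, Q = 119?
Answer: -2221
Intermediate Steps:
m(t) = 30 (m(t) = (5*(-2))*(-3) = -10*(-3) = 30)
-78*m(3) + Q = -78*30 + 119 = -2340 + 119 = -2221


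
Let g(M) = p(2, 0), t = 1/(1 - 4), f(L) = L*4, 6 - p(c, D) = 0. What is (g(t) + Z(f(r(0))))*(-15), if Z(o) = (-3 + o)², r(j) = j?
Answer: -225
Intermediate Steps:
p(c, D) = 6 (p(c, D) = 6 - 1*0 = 6 + 0 = 6)
f(L) = 4*L
t = -⅓ (t = 1/(-3) = -⅓ ≈ -0.33333)
g(M) = 6
(g(t) + Z(f(r(0))))*(-15) = (6 + (-3 + 4*0)²)*(-15) = (6 + (-3 + 0)²)*(-15) = (6 + (-3)²)*(-15) = (6 + 9)*(-15) = 15*(-15) = -225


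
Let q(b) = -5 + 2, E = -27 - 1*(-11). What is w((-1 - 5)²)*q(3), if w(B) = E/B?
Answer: 4/3 ≈ 1.3333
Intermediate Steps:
E = -16 (E = -27 + 11 = -16)
q(b) = -3
w(B) = -16/B
w((-1 - 5)²)*q(3) = -16/(-1 - 5)²*(-3) = -16/((-6)²)*(-3) = -16/36*(-3) = -16*1/36*(-3) = -4/9*(-3) = 4/3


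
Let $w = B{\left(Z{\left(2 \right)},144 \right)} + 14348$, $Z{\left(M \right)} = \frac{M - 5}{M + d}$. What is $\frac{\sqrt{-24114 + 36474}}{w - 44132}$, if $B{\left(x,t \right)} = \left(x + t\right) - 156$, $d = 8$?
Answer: $- \frac{20 \sqrt{3090}}{297963} \approx -0.0037312$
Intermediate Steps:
$Z{\left(M \right)} = \frac{-5 + M}{8 + M}$ ($Z{\left(M \right)} = \frac{M - 5}{M + 8} = \frac{-5 + M}{8 + M}$)
$B{\left(x,t \right)} = -156 + t + x$ ($B{\left(x,t \right)} = \left(t + x\right) - 156 = -156 + t + x$)
$w = \frac{143357}{10}$ ($w = \left(-156 + 144 + \frac{-5 + 2}{8 + 2}\right) + 14348 = \left(-156 + 144 + \frac{1}{10} \left(-3\right)\right) + 14348 = \left(-156 + 144 - \frac{3}{10}\right) + 14348 = - \frac{123}{10} + 14348 = \frac{143357}{10} \approx 14336.0$)
$\frac{\sqrt{-24114 + 36474}}{w - 44132} = \frac{\sqrt{-24114 + 36474}}{\frac{143357}{10} - 44132} = \frac{\sqrt{12360}}{\frac{143357}{10} - 44132} = \frac{2 \sqrt{3090}}{- \frac{297963}{10}} = 2 \sqrt{3090} \left(- \frac{10}{297963}\right) = - \frac{20 \sqrt{3090}}{297963}$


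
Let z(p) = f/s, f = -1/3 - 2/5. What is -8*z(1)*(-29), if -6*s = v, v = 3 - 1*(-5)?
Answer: 638/5 ≈ 127.60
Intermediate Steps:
f = -11/15 (f = -1*1/3 - 2*1/5 = -1/3 - 2/5 = -11/15 ≈ -0.73333)
v = 8 (v = 3 + 5 = 8)
s = -4/3 (s = -1/6*8 = -4/3 ≈ -1.3333)
z(p) = 11/20 (z(p) = -11/(15*(-4/3)) = -11/15*(-3/4) = 11/20)
-8*z(1)*(-29) = -8*11/20*(-29) = -22/5*(-29) = 638/5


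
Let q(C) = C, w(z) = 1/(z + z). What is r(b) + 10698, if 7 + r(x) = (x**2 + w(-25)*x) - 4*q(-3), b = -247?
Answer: 3585847/50 ≈ 71717.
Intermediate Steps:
w(z) = 1/(2*z)
r(x) = 5 + x**2 - x/50 (r(x) = -7 + ((x**2 + ((1/2)/(-25))*x) - 4*(-3)) = -7 + ((x**2 + ((1/2)*(-1/25))*x) + 12) = -7 + ((x**2 - x/50) + 12) = -7 + (12 + x**2 - x/50) = 5 + x**2 - x/50)
r(b) + 10698 = (5 + (-247)**2 - 1/50*(-247)) + 10698 = (5 + 61009 + 247/50) + 10698 = 3050947/50 + 10698 = 3585847/50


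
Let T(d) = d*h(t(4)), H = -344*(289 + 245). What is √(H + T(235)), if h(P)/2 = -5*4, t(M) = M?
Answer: 2*I*√48274 ≈ 439.43*I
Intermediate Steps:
H = -183696 (H = -344*534 = -183696)
h(P) = -40 (h(P) = 2*(-5*4) = 2*(-20) = -40)
T(d) = -40*d (T(d) = d*(-40) = -40*d)
√(H + T(235)) = √(-183696 - 40*235) = √(-183696 - 9400) = √(-193096) = 2*I*√48274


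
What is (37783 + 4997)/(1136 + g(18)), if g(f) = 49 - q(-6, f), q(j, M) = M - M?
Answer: 2852/79 ≈ 36.101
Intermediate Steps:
q(j, M) = 0
g(f) = 49 (g(f) = 49 - 1*0 = 49 + 0 = 49)
(37783 + 4997)/(1136 + g(18)) = (37783 + 4997)/(1136 + 49) = 42780/1185 = 42780*(1/1185) = 2852/79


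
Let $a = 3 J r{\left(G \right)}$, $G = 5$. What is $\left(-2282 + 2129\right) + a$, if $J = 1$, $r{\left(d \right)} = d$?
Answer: $-138$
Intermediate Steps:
$a = 15$ ($a = 3 \cdot 1 \cdot 5 = 3 \cdot 5 = 15$)
$\left(-2282 + 2129\right) + a = \left(-2282 + 2129\right) + 15 = -153 + 15 = -138$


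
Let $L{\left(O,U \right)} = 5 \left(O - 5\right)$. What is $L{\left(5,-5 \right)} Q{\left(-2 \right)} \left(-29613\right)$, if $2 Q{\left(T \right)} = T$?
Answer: $0$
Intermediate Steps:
$Q{\left(T \right)} = \frac{T}{2}$
$L{\left(O,U \right)} = -25 + 5 O$ ($L{\left(O,U \right)} = 5 \left(-5 + O\right) = -25 + 5 O$)
$L{\left(5,-5 \right)} Q{\left(-2 \right)} \left(-29613\right) = \left(-25 + 5 \cdot 5\right) \frac{1}{2} \left(-2\right) \left(-29613\right) = \left(-25 + 25\right) \left(-1\right) \left(-29613\right) = 0 \left(-1\right) \left(-29613\right) = 0 \left(-29613\right) = 0$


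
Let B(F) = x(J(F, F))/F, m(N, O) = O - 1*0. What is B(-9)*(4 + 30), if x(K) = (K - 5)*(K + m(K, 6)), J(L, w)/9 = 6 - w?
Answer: -207740/3 ≈ -69247.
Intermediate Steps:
J(L, w) = 54 - 9*w (J(L, w) = 9*(6 - w) = 54 - 9*w)
m(N, O) = O (m(N, O) = O + 0 = O)
x(K) = (-5 + K)*(6 + K) (x(K) = (K - 5)*(K + 6) = (-5 + K)*(6 + K))
B(F) = (24 + (54 - 9*F)² - 9*F)/F (B(F) = (-30 + (54 - 9*F) + (54 - 9*F)²)/F = (24 + (54 - 9*F)² - 9*F)/F)
B(-9)*(4 + 30) = (-981 + 81*(-9) + 2940/(-9))*(4 + 30) = (-981 - 729 + 2940*(-⅑))*34 = (-981 - 729 - 980/3)*34 = -6110/3*34 = -207740/3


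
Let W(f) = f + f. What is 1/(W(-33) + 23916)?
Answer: 1/23850 ≈ 4.1929e-5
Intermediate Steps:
W(f) = 2*f
1/(W(-33) + 23916) = 1/(2*(-33) + 23916) = 1/(-66 + 23916) = 1/23850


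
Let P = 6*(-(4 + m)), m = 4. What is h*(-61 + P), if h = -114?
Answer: 12426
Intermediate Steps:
P = -48 (P = 6*(-(4 + 4)) = 6*(-1*8) = 6*(-8) = -48)
h*(-61 + P) = -114*(-61 - 48) = -114*(-109) = 12426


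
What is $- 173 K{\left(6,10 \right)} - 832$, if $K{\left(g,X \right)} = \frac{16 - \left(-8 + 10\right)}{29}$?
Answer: $- \frac{26550}{29} \approx -915.52$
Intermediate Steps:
$K{\left(g,X \right)} = \frac{14}{29}$ ($K{\left(g,X \right)} = \left(16 - 2\right) \frac{1}{29} = 14 \cdot \frac{1}{29} = \frac{14}{29}$)
$- 173 K{\left(6,10 \right)} - 832 = \left(-173\right) \frac{14}{29} - 832 = - \frac{2422}{29} - 832 = - \frac{26550}{29}$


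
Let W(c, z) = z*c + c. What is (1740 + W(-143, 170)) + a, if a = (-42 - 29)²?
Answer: -17672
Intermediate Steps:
W(c, z) = c + c*z (W(c, z) = c*z + c = c + c*z)
a = 5041 (a = (-71)² = 5041)
(1740 + W(-143, 170)) + a = (1740 - 143*(1 + 170)) + 5041 = (1740 - 143*171) + 5041 = (1740 - 24453) + 5041 = -22713 + 5041 = -17672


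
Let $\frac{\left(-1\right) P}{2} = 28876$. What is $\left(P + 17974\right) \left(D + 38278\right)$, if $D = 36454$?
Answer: $-2972689496$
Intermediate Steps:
$P = -57752$ ($P = \left(-2\right) 28876 = -57752$)
$\left(P + 17974\right) \left(D + 38278\right) = \left(-57752 + 17974\right) \left(36454 + 38278\right) = \left(-39778\right) 74732 = -2972689496$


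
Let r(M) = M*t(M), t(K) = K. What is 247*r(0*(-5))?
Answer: 0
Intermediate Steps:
r(M) = M² (r(M) = M*M = M²)
247*r(0*(-5)) = 247*(0*(-5))² = 247*0² = 247*0 = 0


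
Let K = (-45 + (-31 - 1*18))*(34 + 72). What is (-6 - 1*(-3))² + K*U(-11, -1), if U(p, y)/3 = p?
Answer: 328821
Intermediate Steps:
K = -9964 (K = (-45 + (-31 - 18))*106 = (-45 - 49)*106 = -94*106 = -9964)
U(p, y) = 3*p
(-6 - 1*(-3))² + K*U(-11, -1) = (-6 - 1*(-3))² - 29892*(-11) = (-6 + 3)² - 9964*(-33) = (-3)² + 328812 = 9 + 328812 = 328821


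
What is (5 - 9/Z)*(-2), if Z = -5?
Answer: -68/5 ≈ -13.600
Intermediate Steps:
(5 - 9/Z)*(-2) = (5 - 9/(-5))*(-2) = (5 - 9*(-⅕))*(-2) = (5 + 9/5)*(-2) = (34/5)*(-2) = -68/5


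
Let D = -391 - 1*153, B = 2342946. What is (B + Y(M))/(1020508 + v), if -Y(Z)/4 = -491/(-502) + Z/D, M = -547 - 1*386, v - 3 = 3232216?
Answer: 79978436921/145171088872 ≈ 0.55093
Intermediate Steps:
v = 3232219 (v = 3 + 3232216 = 3232219)
D = -544 (D = -391 - 153 = -544)
M = -933 (M = -547 - 386 = -933)
Y(Z) = -982/251 + Z/136 (Y(Z) = -4*(-491/(-502) + Z/(-544)) = -4*(-491*(-1/502) + Z*(-1/544)) = -4*(491/502 - Z/544) = -982/251 + Z/136)
(B + Y(M))/(1020508 + v) = (2342946 + (-982/251 + (1/136)*(-933)))/(1020508 + 3232219) = (2342946 + (-982/251 - 933/136))/4252727 = (2342946 - 367735/34136)*(1/4252727) = (79978436921/34136)*(1/4252727) = 79978436921/145171088872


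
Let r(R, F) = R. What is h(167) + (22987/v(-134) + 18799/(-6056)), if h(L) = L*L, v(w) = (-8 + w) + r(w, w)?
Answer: 11617709647/417864 ≈ 27803.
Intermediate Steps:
v(w) = -8 + 2*w (v(w) = (-8 + w) + w = -8 + 2*w)
h(L) = L**2
h(167) + (22987/v(-134) + 18799/(-6056)) = 167**2 + (22987/(-8 + 2*(-134)) + 18799/(-6056)) = 27889 + (22987/(-8 - 268) + 18799*(-1/6056)) = 27889 + (22987/(-276) - 18799/6056) = 27889 + (22987*(-1/276) - 18799/6056) = 27889 + (-22987/276 - 18799/6056) = 27889 - 36099449/417864 = 11617709647/417864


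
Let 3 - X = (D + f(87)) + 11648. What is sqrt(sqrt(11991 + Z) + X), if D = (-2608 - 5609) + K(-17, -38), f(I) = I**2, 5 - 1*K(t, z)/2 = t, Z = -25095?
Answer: sqrt(-11041 + 12*I*sqrt(91)) ≈ 0.5447 + 105.08*I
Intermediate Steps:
K(t, z) = 10 - 2*t
D = -8173 (D = (-2608 - 5609) + (10 - 2*(-17)) = -8217 + (10 + 34) = -8217 + 44 = -8173)
X = -11041 (X = 3 - ((-8173 + 87**2) + 11648) = 3 - ((-8173 + 7569) + 11648) = 3 - (-604 + 11648) = 3 - 1*11044 = 3 - 11044 = -11041)
sqrt(sqrt(11991 + Z) + X) = sqrt(sqrt(11991 - 25095) - 11041) = sqrt(sqrt(-13104) - 11041) = sqrt(12*I*sqrt(91) - 11041) = sqrt(-11041 + 12*I*sqrt(91))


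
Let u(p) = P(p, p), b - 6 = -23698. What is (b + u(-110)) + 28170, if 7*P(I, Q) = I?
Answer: 31236/7 ≈ 4462.3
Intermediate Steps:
b = -23692 (b = 6 - 23698 = -23692)
P(I, Q) = I/7
u(p) = p/7
(b + u(-110)) + 28170 = (-23692 + (1/7)*(-110)) + 28170 = (-23692 - 110/7) + 28170 = -165954/7 + 28170 = 31236/7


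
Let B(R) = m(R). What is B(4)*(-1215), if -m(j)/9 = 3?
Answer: 32805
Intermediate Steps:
m(j) = -27 (m(j) = -9*3 = -27)
B(R) = -27
B(4)*(-1215) = -27*(-1215) = 32805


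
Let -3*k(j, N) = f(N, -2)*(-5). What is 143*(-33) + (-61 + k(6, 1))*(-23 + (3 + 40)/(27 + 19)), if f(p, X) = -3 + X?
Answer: -220051/69 ≈ -3189.1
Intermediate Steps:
k(j, N) = -25/3 (k(j, N) = -(-3 - 2)*(-5)/3 = -(-5)*(-5)/3 = -1/3*25 = -25/3)
143*(-33) + (-61 + k(6, 1))*(-23 + (3 + 40)/(27 + 19)) = 143*(-33) + (-61 - 25/3)*(-23 + (3 + 40)/(27 + 19)) = -4719 - 208*(-23 + 43/46)/3 = -4719 - 208/3*(-1015/46) = -4719 + 105560/69 = -220051/69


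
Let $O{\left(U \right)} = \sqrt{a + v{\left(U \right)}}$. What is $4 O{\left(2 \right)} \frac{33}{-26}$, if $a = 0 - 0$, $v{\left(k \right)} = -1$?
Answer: $- \frac{66 i}{13} \approx - 5.0769 i$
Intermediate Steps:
$a = 0$ ($a = 0 + 0 = 0$)
$O{\left(U \right)} = i$ ($O{\left(U \right)} = \sqrt{0 - 1} = \sqrt{-1} = i$)
$4 O{\left(2 \right)} \frac{33}{-26} = 4 i \frac{33}{-26} = 4 i 33 \left(- \frac{1}{26}\right) = 4 i \left(- \frac{33}{26}\right) = - \frac{66 i}{13}$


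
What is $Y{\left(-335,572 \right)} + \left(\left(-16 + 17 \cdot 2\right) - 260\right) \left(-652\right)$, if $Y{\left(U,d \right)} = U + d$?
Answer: $158021$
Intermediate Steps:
$Y{\left(-335,572 \right)} + \left(\left(-16 + 17 \cdot 2\right) - 260\right) \left(-652\right) = \left(-335 + 572\right) + \left(\left(-16 + 17 \cdot 2\right) - 260\right) \left(-652\right) = 237 + \left(\left(-16 + 34\right) - 260\right) \left(-652\right) = 237 + \left(18 - 260\right) \left(-652\right) = 237 - -157784 = 237 + 157784 = 158021$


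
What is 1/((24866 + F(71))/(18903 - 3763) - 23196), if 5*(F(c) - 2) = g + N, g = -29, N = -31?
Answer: -3785/87790646 ≈ -4.3114e-5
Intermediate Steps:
F(c) = -10 (F(c) = 2 + (-29 - 31)/5 = 2 + (1/5)*(-60) = 2 - 12 = -10)
1/((24866 + F(71))/(18903 - 3763) - 23196) = 1/((24866 - 10)/(18903 - 3763) - 23196) = 1/(24856/15140 - 23196) = 1/(24856*(1/15140) - 23196) = 1/(6214/3785 - 23196) = 1/(-87790646/3785) = -3785/87790646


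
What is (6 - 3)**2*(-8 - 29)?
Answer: -333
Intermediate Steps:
(6 - 3)**2*(-8 - 29) = 3**2*(-37) = 9*(-37) = -333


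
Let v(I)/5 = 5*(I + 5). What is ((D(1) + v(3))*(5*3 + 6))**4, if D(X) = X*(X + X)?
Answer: 323804333550096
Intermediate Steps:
v(I) = 125 + 25*I (v(I) = 5*(5*(I + 5)) = 5*(5*(5 + I)) = 5*(25 + 5*I) = 125 + 25*I)
D(X) = 2*X**2 (D(X) = X*(2*X) = 2*X**2)
((D(1) + v(3))*(5*3 + 6))**4 = ((2*1**2 + (125 + 25*3))*(5*3 + 6))**4 = ((2*1 + (125 + 75))*(15 + 6))**4 = ((2 + 200)*21)**4 = (202*21)**4 = 4242**4 = 323804333550096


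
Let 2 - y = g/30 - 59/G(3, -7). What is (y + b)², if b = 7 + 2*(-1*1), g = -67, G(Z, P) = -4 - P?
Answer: 83521/100 ≈ 835.21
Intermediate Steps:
b = 5 (b = 7 + 2*(-1) = 7 - 2 = 5)
y = 239/10 (y = 2 - (-67/30 - 59/(-4 - 1*(-7))) = 2 - (-67*1/30 - 59/(-4 + 7)) = 2 - (-67/30 - 59/3) = 2 - 1*(-219/10) = 2 + 219/10 = 239/10 ≈ 23.900)
(y + b)² = (239/10 + 5)² = (289/10)² = 83521/100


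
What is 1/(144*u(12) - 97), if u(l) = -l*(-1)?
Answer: 1/1631 ≈ 0.00061312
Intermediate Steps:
u(l) = l
1/(144*u(12) - 97) = 1/(144*12 - 97) = 1/(1728 - 97) = 1/1631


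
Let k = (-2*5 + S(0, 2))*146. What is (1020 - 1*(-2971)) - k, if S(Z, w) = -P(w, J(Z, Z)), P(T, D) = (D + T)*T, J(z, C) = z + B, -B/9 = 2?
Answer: 779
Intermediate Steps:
B = -18 (B = -9*2 = -18)
J(z, C) = -18 + z (J(z, C) = z - 18 = -18 + z)
P(T, D) = T*(D + T)
S(Z, w) = -w*(-18 + Z + w) (S(Z, w) = -w*((-18 + Z) + w) = -w*(-18 + Z + w))
k = 3212 (k = (-2*5 + 2*(18 - 1*0 - 1*2))*146 = (-10 + 2*(18 + 0 - 2))*146 = (-10 + 2*16)*146 = (-10 + 32)*146 = 22*146 = 3212)
(1020 - 1*(-2971)) - k = (1020 - 1*(-2971)) - 1*3212 = (1020 + 2971) - 3212 = 3991 - 3212 = 779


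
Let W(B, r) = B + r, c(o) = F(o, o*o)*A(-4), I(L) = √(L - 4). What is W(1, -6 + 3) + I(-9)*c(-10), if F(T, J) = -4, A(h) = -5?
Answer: -2 + 20*I*√13 ≈ -2.0 + 72.111*I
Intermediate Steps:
I(L) = √(-4 + L)
c(o) = 20 (c(o) = -4*(-5) = 20)
W(1, -6 + 3) + I(-9)*c(-10) = (1 + (-6 + 3)) + √(-4 - 9)*20 = (1 - 3) + √(-13)*20 = -2 + (I*√13)*20 = -2 + 20*I*√13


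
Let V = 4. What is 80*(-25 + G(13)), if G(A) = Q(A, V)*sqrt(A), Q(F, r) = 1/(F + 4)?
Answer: -2000 + 80*sqrt(13)/17 ≈ -1983.0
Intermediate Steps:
Q(F, r) = 1/(4 + F)
G(A) = sqrt(A)/(4 + A)
80*(-25 + G(13)) = 80*(-25 + sqrt(13)/(4 + 13)) = 80*(-25 + sqrt(13)/17) = -2000 + 80*sqrt(13)/17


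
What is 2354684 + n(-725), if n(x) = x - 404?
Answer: 2353555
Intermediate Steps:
n(x) = -404 + x
2354684 + n(-725) = 2354684 + (-404 - 725) = 2354684 - 1129 = 2353555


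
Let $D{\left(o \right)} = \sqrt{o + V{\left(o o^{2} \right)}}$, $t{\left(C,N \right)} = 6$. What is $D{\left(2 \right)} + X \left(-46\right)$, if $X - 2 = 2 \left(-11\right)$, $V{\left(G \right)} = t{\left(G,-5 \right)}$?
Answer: $920 + 2 \sqrt{2} \approx 922.83$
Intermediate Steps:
$V{\left(G \right)} = 6$
$D{\left(o \right)} = \sqrt{6 + o}$ ($D{\left(o \right)} = \sqrt{o + 6} = \sqrt{6 + o}$)
$X = -20$ ($X = 2 + 2 \left(-11\right) = 2 - 22 = -20$)
$D{\left(2 \right)} + X \left(-46\right) = \sqrt{6 + 2} - -920 = \sqrt{8} + 920 = 2 \sqrt{2} + 920 = 920 + 2 \sqrt{2}$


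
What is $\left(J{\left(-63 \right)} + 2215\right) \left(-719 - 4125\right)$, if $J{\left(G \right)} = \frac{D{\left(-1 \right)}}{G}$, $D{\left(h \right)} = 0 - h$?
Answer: $- \frac{96564448}{9} \approx -1.0729 \cdot 10^{7}$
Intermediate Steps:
$D{\left(h \right)} = - h$
$J{\left(G \right)} = \frac{1}{G}$ ($J{\left(G \right)} = \frac{\left(-1\right) \left(-1\right)}{G} = 1 \frac{1}{G} = \frac{1}{G}$)
$\left(J{\left(-63 \right)} + 2215\right) \left(-719 - 4125\right) = \left(\frac{1}{-63} + 2215\right) \left(-719 - 4125\right) = \left(- \frac{1}{63} + 2215\right) \left(-4844\right) = \frac{139544}{63} \left(-4844\right) = - \frac{96564448}{9}$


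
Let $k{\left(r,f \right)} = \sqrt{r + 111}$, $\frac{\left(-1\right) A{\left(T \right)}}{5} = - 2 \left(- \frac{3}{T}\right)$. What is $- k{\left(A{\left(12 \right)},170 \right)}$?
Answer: $- \frac{\sqrt{434}}{2} \approx -10.416$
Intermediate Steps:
$A{\left(T \right)} = - \frac{30}{T}$ ($A{\left(T \right)} = - 5 \left(- 2 \left(- \frac{3}{T}\right)\right) = - 5 \frac{6}{T} = - \frac{30}{T}$)
$k{\left(r,f \right)} = \sqrt{111 + r}$
$- k{\left(A{\left(12 \right)},170 \right)} = - \sqrt{111 - \frac{30}{12}} = - \sqrt{111 - \frac{5}{2}} = - \sqrt{\frac{217}{2}} = - \frac{\sqrt{434}}{2}$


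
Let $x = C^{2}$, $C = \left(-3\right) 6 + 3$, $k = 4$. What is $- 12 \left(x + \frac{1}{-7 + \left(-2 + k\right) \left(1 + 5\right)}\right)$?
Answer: $- \frac{13512}{5} \approx -2702.4$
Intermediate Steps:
$C = -15$ ($C = -18 + 3 = -15$)
$x = 225$ ($x = \left(-15\right)^{2} = 225$)
$- 12 \left(x + \frac{1}{-7 + \left(-2 + k\right) \left(1 + 5\right)}\right) = - 12 \left(225 + \frac{1}{-7 + \left(-2 + 4\right) \left(1 + 5\right)}\right) = - 12 \left(225 + \frac{1}{-7 + 2 \cdot 6}\right) = - 12 \left(225 + \frac{1}{-7 + 12}\right) = - 12 \left(225 + \frac{1}{5}\right) = \left(-12\right) \frac{1126}{5} = - \frac{13512}{5}$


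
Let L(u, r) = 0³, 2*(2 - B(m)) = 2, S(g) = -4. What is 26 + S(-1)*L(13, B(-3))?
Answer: 26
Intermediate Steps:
B(m) = 1 (B(m) = 2 - ½*2 = 2 - 1 = 1)
L(u, r) = 0
26 + S(-1)*L(13, B(-3)) = 26 - 4*0 = 26 + 0 = 26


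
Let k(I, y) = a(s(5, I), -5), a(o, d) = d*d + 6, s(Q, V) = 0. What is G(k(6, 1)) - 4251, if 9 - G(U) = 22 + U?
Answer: -4295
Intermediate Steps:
a(o, d) = 6 + d² (a(o, d) = d² + 6 = 6 + d²)
k(I, y) = 31 (k(I, y) = 6 + (-5)² = 6 + 25 = 31)
G(U) = -13 - U (G(U) = 9 - (22 + U) = 9 + (-22 - U) = -13 - U)
G(k(6, 1)) - 4251 = (-13 - 1*31) - 4251 = (-13 - 31) - 4251 = -44 - 4251 = -4295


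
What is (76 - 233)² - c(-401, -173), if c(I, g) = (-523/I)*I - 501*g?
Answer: -61501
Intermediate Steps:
c(I, g) = -523 - 501*g
(76 - 233)² - c(-401, -173) = (76 - 233)² - (-523 - 501*(-173)) = (-157)² - (-523 + 86673) = 24649 - 1*86150 = 24649 - 86150 = -61501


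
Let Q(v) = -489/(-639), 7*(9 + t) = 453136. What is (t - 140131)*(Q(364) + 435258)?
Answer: -16312159665916/497 ≈ -3.2821e+10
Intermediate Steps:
t = 453073/7 (t = -9 + (⅐)*453136 = -9 + 453136/7 = 453073/7 ≈ 64725.)
Q(v) = 163/213 (Q(v) = -489*(-1/639) = 163/213)
(t - 140131)*(Q(364) + 435258) = (453073/7 - 140131)*(163/213 + 435258) = -527844/7*92710117/213 = -16312159665916/497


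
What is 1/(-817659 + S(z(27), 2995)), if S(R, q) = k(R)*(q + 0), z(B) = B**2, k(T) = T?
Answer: 1/1365696 ≈ 7.3223e-7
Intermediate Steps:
S(R, q) = R*q (S(R, q) = R*(q + 0) = R*q)
1/(-817659 + S(z(27), 2995)) = 1/(-817659 + 27**2*2995) = 1/(-817659 + 729*2995) = 1/(-817659 + 2183355) = 1/1365696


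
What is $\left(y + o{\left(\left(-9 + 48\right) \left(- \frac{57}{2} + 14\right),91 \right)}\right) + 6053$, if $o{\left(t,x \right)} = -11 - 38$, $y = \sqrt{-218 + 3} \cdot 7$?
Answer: $6004 + 7 i \sqrt{215} \approx 6004.0 + 102.64 i$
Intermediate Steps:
$y = 7 i \sqrt{215}$ ($y = \sqrt{-215} \cdot 7 = i \sqrt{215} \cdot 7 = 7 i \sqrt{215} \approx 102.64 i$)
$o{\left(t,x \right)} = -49$ ($o{\left(t,x \right)} = -11 - 38 = -49$)
$\left(y + o{\left(\left(-9 + 48\right) \left(- \frac{57}{2} + 14\right),91 \right)}\right) + 6053 = \left(7 i \sqrt{215} - 49\right) + 6053 = \left(-49 + 7 i \sqrt{215}\right) + 6053 = 6004 + 7 i \sqrt{215}$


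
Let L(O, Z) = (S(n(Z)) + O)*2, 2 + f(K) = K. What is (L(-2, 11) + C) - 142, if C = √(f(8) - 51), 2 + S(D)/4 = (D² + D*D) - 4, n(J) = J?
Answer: 1742 + 3*I*√5 ≈ 1742.0 + 6.7082*I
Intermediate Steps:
f(K) = -2 + K
S(D) = -24 + 8*D² (S(D) = -8 + 4*((D² + D*D) - 4) = -8 + 4*((D² + D²) - 4) = -8 + 4*(2*D² - 4) = -8 + 4*(-4 + 2*D²) = -8 + (-16 + 8*D²) = -24 + 8*D²)
L(O, Z) = -48 + 2*O + 16*Z² (L(O, Z) = ((-24 + 8*Z²) + O)*2 = (-24 + O + 8*Z²)*2 = -48 + 2*O + 16*Z²)
C = 3*I*√5 (C = √((-2 + 8) - 51) = √(6 - 51) = √(-45) = 3*I*√5 ≈ 6.7082*I)
(L(-2, 11) + C) - 142 = ((-48 + 2*(-2) + 16*11²) + 3*I*√5) - 142 = ((-48 - 4 + 16*121) + 3*I*√5) - 142 = ((-48 - 4 + 1936) + 3*I*√5) - 142 = (1884 + 3*I*√5) - 142 = 1742 + 3*I*√5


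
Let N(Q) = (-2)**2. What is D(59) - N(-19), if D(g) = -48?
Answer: -52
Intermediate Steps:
N(Q) = 4
D(59) - N(-19) = -48 - 1*4 = -48 - 4 = -52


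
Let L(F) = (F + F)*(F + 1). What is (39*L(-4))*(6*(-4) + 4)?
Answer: -18720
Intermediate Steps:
L(F) = 2*F*(1 + F) (L(F) = (2*F)*(1 + F) = 2*F*(1 + F))
(39*L(-4))*(6*(-4) + 4) = (39*(2*(-4)*(1 - 4)))*(6*(-4) + 4) = (39*(2*(-4)*(-3)))*(-24 + 4) = (39*24)*(-20) = 936*(-20) = -18720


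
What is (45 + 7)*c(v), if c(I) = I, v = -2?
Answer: -104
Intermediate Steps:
(45 + 7)*c(v) = (45 + 7)*(-2) = 52*(-2) = -104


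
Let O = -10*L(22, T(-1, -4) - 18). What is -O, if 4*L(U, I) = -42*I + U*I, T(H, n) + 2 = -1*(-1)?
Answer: 950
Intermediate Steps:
T(H, n) = -1 (T(H, n) = -2 - 1*(-1) = -2 + 1 = -1)
L(U, I) = -21*I/2 + I*U/4 (L(U, I) = (-42*I + U*I)/4 = (-42*I + I*U)/4 = -21*I/2 + I*U/4)
O = -950 (O = -5*(-1 - 18)*(-42 + 22)/2 = -5*(-19)*(-20)/2 = -10*95 = -950)
-O = -1*(-950) = 950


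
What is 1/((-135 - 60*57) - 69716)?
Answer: -1/73271 ≈ -1.3648e-5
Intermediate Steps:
1/((-135 - 60*57) - 69716) = 1/((-135 - 3420) - 69716) = 1/(-3555 - 69716) = 1/(-73271) = -1/73271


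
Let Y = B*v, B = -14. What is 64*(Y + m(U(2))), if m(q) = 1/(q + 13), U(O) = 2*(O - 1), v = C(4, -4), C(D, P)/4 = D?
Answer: -214976/15 ≈ -14332.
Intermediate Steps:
C(D, P) = 4*D
v = 16 (v = 4*4 = 16)
U(O) = -2 + 2*O (U(O) = 2*(-1 + O) = -2 + 2*O)
m(q) = 1/(13 + q)
Y = -224 (Y = -14*16 = -224)
64*(Y + m(U(2))) = 64*(-224 + 1/(13 + (-2 + 2*2))) = 64*(-224 + 1/(13 + (-2 + 4))) = 64*(-224 + 1/(13 + 2)) = 64*(-224 + 1/15) = 64*(-3359/15) = -214976/15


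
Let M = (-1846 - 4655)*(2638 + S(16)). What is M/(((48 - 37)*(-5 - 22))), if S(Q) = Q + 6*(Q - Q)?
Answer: 522838/9 ≈ 58093.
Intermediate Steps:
S(Q) = Q (S(Q) = Q + 6*0 = Q + 0 = Q)
M = -17253654 (M = (-1846 - 4655)*(2638 + 16) = -6501*2654 = -17253654)
M/(((48 - 37)*(-5 - 22))) = -17253654*1/((-5 - 22)*(48 - 37)) = -17253654/(11*(-27)) = -17253654/(-297) = -17253654*(-1/297) = 522838/9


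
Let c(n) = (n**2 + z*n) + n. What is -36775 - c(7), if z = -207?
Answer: -35382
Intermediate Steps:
c(n) = n**2 - 206*n (c(n) = (n**2 - 207*n) + n = n**2 - 206*n)
-36775 - c(7) = -36775 - 7*(-206 + 7) = -36775 - 7*(-199) = -36775 - 1*(-1393) = -36775 + 1393 = -35382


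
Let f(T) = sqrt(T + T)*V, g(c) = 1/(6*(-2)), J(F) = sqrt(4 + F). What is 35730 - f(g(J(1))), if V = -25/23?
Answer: 35730 + 25*I*sqrt(6)/138 ≈ 35730.0 + 0.44375*I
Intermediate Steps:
V = -25/23 (V = -25*1/23 = -25/23 ≈ -1.0870)
g(c) = -1/12 (g(c) = 1/(-12) = -1/12)
f(T) = -25*sqrt(2)*sqrt(T)/23 (f(T) = sqrt(T + T)*(-25/23) = sqrt(2*T)*(-25/23) = (sqrt(2)*sqrt(T))*(-25/23) = -25*sqrt(2)*sqrt(T)/23)
35730 - f(g(J(1))) = 35730 - (-25)*sqrt(2)*sqrt(-1/12)/23 = 35730 - (-25)*sqrt(2)*I*sqrt(3)/6/23 = 35730 - (-25)*I*sqrt(6)/138 = 35730 + 25*I*sqrt(6)/138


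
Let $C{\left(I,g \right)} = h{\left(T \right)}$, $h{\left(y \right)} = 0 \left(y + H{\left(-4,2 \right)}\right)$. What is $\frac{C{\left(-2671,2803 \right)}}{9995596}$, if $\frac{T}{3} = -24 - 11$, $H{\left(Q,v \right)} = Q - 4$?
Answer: $0$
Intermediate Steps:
$H{\left(Q,v \right)} = -4 + Q$
$T = -105$ ($T = 3 \left(-24 - 11\right) = 3 \left(-35\right) = -105$)
$h{\left(y \right)} = 0$ ($h{\left(y \right)} = 0 \left(y - 8\right) = 0 \left(-8 + y\right) = 0$)
$C{\left(I,g \right)} = 0$
$\frac{C{\left(-2671,2803 \right)}}{9995596} = \frac{0}{9995596} = 0 \cdot \frac{1}{9995596} = 0$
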